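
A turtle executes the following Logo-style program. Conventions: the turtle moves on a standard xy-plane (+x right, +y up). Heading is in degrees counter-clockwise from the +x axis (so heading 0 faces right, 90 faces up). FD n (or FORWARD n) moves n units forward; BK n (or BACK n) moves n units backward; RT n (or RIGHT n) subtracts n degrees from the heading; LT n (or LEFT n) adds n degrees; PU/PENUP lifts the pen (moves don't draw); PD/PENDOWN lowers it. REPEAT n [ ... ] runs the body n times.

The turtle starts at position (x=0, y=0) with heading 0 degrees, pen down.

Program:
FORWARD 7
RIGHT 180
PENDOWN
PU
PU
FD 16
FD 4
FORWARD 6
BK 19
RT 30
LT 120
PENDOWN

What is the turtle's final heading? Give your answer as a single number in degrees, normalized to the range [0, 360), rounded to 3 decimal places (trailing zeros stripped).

Executing turtle program step by step:
Start: pos=(0,0), heading=0, pen down
FD 7: (0,0) -> (7,0) [heading=0, draw]
RT 180: heading 0 -> 180
PD: pen down
PU: pen up
PU: pen up
FD 16: (7,0) -> (-9,0) [heading=180, move]
FD 4: (-9,0) -> (-13,0) [heading=180, move]
FD 6: (-13,0) -> (-19,0) [heading=180, move]
BK 19: (-19,0) -> (0,0) [heading=180, move]
RT 30: heading 180 -> 150
LT 120: heading 150 -> 270
PD: pen down
Final: pos=(0,0), heading=270, 1 segment(s) drawn

Answer: 270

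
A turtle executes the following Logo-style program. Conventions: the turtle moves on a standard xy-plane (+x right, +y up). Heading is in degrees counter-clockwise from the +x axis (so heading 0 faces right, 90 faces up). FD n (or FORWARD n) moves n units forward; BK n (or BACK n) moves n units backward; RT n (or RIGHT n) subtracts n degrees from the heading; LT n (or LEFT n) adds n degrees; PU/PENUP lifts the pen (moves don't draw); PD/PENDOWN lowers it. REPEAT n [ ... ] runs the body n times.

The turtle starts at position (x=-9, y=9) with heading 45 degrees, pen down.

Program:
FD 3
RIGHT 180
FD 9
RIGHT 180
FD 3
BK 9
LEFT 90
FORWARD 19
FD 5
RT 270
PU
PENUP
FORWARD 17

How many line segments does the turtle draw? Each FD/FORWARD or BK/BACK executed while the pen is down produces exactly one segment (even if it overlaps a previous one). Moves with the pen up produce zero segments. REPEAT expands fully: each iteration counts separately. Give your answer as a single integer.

Executing turtle program step by step:
Start: pos=(-9,9), heading=45, pen down
FD 3: (-9,9) -> (-6.879,11.121) [heading=45, draw]
RT 180: heading 45 -> 225
FD 9: (-6.879,11.121) -> (-13.243,4.757) [heading=225, draw]
RT 180: heading 225 -> 45
FD 3: (-13.243,4.757) -> (-11.121,6.879) [heading=45, draw]
BK 9: (-11.121,6.879) -> (-17.485,0.515) [heading=45, draw]
LT 90: heading 45 -> 135
FD 19: (-17.485,0.515) -> (-30.92,13.95) [heading=135, draw]
FD 5: (-30.92,13.95) -> (-34.456,17.485) [heading=135, draw]
RT 270: heading 135 -> 225
PU: pen up
PU: pen up
FD 17: (-34.456,17.485) -> (-46.477,5.464) [heading=225, move]
Final: pos=(-46.477,5.464), heading=225, 6 segment(s) drawn
Segments drawn: 6

Answer: 6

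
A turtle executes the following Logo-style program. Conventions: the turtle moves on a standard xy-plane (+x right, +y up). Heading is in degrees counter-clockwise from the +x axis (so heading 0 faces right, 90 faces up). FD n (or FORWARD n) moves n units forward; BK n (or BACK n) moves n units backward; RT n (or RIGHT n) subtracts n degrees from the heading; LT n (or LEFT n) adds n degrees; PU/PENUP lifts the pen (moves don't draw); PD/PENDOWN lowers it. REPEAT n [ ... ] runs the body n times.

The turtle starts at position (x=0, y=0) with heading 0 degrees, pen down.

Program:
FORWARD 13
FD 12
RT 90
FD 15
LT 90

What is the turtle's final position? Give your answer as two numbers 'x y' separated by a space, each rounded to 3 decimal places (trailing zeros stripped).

Executing turtle program step by step:
Start: pos=(0,0), heading=0, pen down
FD 13: (0,0) -> (13,0) [heading=0, draw]
FD 12: (13,0) -> (25,0) [heading=0, draw]
RT 90: heading 0 -> 270
FD 15: (25,0) -> (25,-15) [heading=270, draw]
LT 90: heading 270 -> 0
Final: pos=(25,-15), heading=0, 3 segment(s) drawn

Answer: 25 -15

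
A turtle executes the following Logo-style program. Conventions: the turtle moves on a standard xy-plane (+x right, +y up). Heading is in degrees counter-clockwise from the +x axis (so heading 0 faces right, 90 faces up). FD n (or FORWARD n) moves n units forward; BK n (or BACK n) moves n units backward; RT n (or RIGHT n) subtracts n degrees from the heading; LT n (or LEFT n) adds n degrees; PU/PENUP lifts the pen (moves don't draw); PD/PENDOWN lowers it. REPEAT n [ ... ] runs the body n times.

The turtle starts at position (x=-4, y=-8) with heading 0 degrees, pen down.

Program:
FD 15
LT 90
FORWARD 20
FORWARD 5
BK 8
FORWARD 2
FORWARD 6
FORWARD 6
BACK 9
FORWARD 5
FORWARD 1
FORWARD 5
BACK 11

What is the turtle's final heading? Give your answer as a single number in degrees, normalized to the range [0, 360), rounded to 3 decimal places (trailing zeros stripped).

Answer: 90

Derivation:
Executing turtle program step by step:
Start: pos=(-4,-8), heading=0, pen down
FD 15: (-4,-8) -> (11,-8) [heading=0, draw]
LT 90: heading 0 -> 90
FD 20: (11,-8) -> (11,12) [heading=90, draw]
FD 5: (11,12) -> (11,17) [heading=90, draw]
BK 8: (11,17) -> (11,9) [heading=90, draw]
FD 2: (11,9) -> (11,11) [heading=90, draw]
FD 6: (11,11) -> (11,17) [heading=90, draw]
FD 6: (11,17) -> (11,23) [heading=90, draw]
BK 9: (11,23) -> (11,14) [heading=90, draw]
FD 5: (11,14) -> (11,19) [heading=90, draw]
FD 1: (11,19) -> (11,20) [heading=90, draw]
FD 5: (11,20) -> (11,25) [heading=90, draw]
BK 11: (11,25) -> (11,14) [heading=90, draw]
Final: pos=(11,14), heading=90, 12 segment(s) drawn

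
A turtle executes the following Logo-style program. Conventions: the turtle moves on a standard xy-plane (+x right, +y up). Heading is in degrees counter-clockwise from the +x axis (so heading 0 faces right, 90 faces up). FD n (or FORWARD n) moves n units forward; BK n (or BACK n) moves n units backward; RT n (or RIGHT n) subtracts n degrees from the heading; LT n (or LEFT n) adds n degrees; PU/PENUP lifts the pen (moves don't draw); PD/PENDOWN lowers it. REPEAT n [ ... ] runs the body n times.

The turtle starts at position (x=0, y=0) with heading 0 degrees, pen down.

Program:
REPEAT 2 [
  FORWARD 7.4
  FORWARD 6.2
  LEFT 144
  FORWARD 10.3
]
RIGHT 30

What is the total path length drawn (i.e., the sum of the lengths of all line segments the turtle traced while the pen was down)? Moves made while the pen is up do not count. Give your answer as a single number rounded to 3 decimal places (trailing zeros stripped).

Answer: 47.8

Derivation:
Executing turtle program step by step:
Start: pos=(0,0), heading=0, pen down
REPEAT 2 [
  -- iteration 1/2 --
  FD 7.4: (0,0) -> (7.4,0) [heading=0, draw]
  FD 6.2: (7.4,0) -> (13.6,0) [heading=0, draw]
  LT 144: heading 0 -> 144
  FD 10.3: (13.6,0) -> (5.267,6.054) [heading=144, draw]
  -- iteration 2/2 --
  FD 7.4: (5.267,6.054) -> (-0.72,10.404) [heading=144, draw]
  FD 6.2: (-0.72,10.404) -> (-5.736,14.048) [heading=144, draw]
  LT 144: heading 144 -> 288
  FD 10.3: (-5.736,14.048) -> (-2.553,4.252) [heading=288, draw]
]
RT 30: heading 288 -> 258
Final: pos=(-2.553,4.252), heading=258, 6 segment(s) drawn

Segment lengths:
  seg 1: (0,0) -> (7.4,0), length = 7.4
  seg 2: (7.4,0) -> (13.6,0), length = 6.2
  seg 3: (13.6,0) -> (5.267,6.054), length = 10.3
  seg 4: (5.267,6.054) -> (-0.72,10.404), length = 7.4
  seg 5: (-0.72,10.404) -> (-5.736,14.048), length = 6.2
  seg 6: (-5.736,14.048) -> (-2.553,4.252), length = 10.3
Total = 47.8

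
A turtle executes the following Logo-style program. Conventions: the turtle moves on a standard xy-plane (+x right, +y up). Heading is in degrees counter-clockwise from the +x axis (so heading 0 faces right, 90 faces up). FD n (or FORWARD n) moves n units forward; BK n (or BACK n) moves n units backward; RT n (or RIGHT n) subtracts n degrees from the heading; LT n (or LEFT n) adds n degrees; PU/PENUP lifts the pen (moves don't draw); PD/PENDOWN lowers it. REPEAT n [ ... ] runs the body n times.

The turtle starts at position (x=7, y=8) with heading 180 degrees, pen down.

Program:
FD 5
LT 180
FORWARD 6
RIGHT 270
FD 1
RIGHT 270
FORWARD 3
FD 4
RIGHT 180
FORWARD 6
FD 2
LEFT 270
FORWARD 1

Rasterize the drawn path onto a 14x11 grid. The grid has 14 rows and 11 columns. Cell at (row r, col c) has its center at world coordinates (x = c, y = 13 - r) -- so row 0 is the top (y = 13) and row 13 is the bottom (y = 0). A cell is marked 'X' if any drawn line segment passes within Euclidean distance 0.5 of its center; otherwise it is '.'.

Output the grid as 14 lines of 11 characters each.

Answer: ...........
...........
...........
...........
.XXXXXXXXX.
..XXXXXXXX.
...........
...........
...........
...........
...........
...........
...........
...........

Derivation:
Segment 0: (7,8) -> (2,8)
Segment 1: (2,8) -> (8,8)
Segment 2: (8,8) -> (8,9)
Segment 3: (8,9) -> (5,9)
Segment 4: (5,9) -> (1,9)
Segment 5: (1,9) -> (7,9)
Segment 6: (7,9) -> (9,9)
Segment 7: (9,9) -> (9,8)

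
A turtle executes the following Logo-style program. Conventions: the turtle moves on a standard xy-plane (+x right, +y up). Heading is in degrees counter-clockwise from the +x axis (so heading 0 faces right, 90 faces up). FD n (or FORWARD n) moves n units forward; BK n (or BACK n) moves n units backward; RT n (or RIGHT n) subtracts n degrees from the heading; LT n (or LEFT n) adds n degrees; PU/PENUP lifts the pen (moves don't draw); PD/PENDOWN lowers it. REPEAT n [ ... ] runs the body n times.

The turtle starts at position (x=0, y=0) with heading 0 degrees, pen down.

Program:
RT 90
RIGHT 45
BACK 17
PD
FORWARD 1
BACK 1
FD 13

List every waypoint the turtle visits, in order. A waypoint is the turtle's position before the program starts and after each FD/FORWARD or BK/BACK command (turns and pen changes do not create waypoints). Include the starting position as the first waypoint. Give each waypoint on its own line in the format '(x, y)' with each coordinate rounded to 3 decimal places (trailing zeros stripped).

Answer: (0, 0)
(12.021, 12.021)
(11.314, 11.314)
(12.021, 12.021)
(2.828, 2.828)

Derivation:
Executing turtle program step by step:
Start: pos=(0,0), heading=0, pen down
RT 90: heading 0 -> 270
RT 45: heading 270 -> 225
BK 17: (0,0) -> (12.021,12.021) [heading=225, draw]
PD: pen down
FD 1: (12.021,12.021) -> (11.314,11.314) [heading=225, draw]
BK 1: (11.314,11.314) -> (12.021,12.021) [heading=225, draw]
FD 13: (12.021,12.021) -> (2.828,2.828) [heading=225, draw]
Final: pos=(2.828,2.828), heading=225, 4 segment(s) drawn
Waypoints (5 total):
(0, 0)
(12.021, 12.021)
(11.314, 11.314)
(12.021, 12.021)
(2.828, 2.828)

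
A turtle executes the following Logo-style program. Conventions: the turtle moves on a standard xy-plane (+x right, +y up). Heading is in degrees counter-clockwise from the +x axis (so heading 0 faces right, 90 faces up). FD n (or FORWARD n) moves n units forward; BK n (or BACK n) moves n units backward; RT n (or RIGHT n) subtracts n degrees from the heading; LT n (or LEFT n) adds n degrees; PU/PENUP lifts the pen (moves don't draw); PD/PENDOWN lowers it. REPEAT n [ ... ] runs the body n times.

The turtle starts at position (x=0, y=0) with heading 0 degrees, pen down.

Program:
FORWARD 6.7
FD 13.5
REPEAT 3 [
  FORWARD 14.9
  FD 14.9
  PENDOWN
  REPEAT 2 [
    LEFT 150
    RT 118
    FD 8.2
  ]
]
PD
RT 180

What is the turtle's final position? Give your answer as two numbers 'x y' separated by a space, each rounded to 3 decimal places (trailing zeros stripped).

Executing turtle program step by step:
Start: pos=(0,0), heading=0, pen down
FD 6.7: (0,0) -> (6.7,0) [heading=0, draw]
FD 13.5: (6.7,0) -> (20.2,0) [heading=0, draw]
REPEAT 3 [
  -- iteration 1/3 --
  FD 14.9: (20.2,0) -> (35.1,0) [heading=0, draw]
  FD 14.9: (35.1,0) -> (50,0) [heading=0, draw]
  PD: pen down
  REPEAT 2 [
    -- iteration 1/2 --
    LT 150: heading 0 -> 150
    RT 118: heading 150 -> 32
    FD 8.2: (50,0) -> (56.954,4.345) [heading=32, draw]
    -- iteration 2/2 --
    LT 150: heading 32 -> 182
    RT 118: heading 182 -> 64
    FD 8.2: (56.954,4.345) -> (60.549,11.715) [heading=64, draw]
  ]
  -- iteration 2/3 --
  FD 14.9: (60.549,11.715) -> (67.08,25.107) [heading=64, draw]
  FD 14.9: (67.08,25.107) -> (73.612,38.5) [heading=64, draw]
  PD: pen down
  REPEAT 2 [
    -- iteration 1/2 --
    LT 150: heading 64 -> 214
    RT 118: heading 214 -> 96
    FD 8.2: (73.612,38.5) -> (72.755,46.655) [heading=96, draw]
    -- iteration 2/2 --
    LT 150: heading 96 -> 246
    RT 118: heading 246 -> 128
    FD 8.2: (72.755,46.655) -> (67.707,53.116) [heading=128, draw]
  ]
  -- iteration 3/3 --
  FD 14.9: (67.707,53.116) -> (58.533,64.858) [heading=128, draw]
  FD 14.9: (58.533,64.858) -> (49.36,76.599) [heading=128, draw]
  PD: pen down
  REPEAT 2 [
    -- iteration 1/2 --
    LT 150: heading 128 -> 278
    RT 118: heading 278 -> 160
    FD 8.2: (49.36,76.599) -> (41.654,79.404) [heading=160, draw]
    -- iteration 2/2 --
    LT 150: heading 160 -> 310
    RT 118: heading 310 -> 192
    FD 8.2: (41.654,79.404) -> (33.634,77.699) [heading=192, draw]
  ]
]
PD: pen down
RT 180: heading 192 -> 12
Final: pos=(33.634,77.699), heading=12, 14 segment(s) drawn

Answer: 33.634 77.699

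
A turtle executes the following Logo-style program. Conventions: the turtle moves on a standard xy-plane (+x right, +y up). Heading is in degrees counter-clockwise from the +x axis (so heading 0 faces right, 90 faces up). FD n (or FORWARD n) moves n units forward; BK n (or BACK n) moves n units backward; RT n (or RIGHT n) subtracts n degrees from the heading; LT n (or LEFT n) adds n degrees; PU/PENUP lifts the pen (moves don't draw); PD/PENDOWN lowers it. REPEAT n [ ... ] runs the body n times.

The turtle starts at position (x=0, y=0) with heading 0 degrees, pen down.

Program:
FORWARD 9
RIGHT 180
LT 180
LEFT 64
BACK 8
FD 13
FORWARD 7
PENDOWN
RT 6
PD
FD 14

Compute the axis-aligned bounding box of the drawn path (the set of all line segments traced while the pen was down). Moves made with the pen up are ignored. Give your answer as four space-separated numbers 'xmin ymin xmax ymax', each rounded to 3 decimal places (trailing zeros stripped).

Executing turtle program step by step:
Start: pos=(0,0), heading=0, pen down
FD 9: (0,0) -> (9,0) [heading=0, draw]
RT 180: heading 0 -> 180
LT 180: heading 180 -> 0
LT 64: heading 0 -> 64
BK 8: (9,0) -> (5.493,-7.19) [heading=64, draw]
FD 13: (5.493,-7.19) -> (11.192,4.494) [heading=64, draw]
FD 7: (11.192,4.494) -> (14.26,10.786) [heading=64, draw]
PD: pen down
RT 6: heading 64 -> 58
PD: pen down
FD 14: (14.26,10.786) -> (21.679,22.658) [heading=58, draw]
Final: pos=(21.679,22.658), heading=58, 5 segment(s) drawn

Segment endpoints: x in {0, 5.493, 9, 11.192, 14.26, 21.679}, y in {-7.19, 0, 4.494, 10.786, 22.658}
xmin=0, ymin=-7.19, xmax=21.679, ymax=22.658

Answer: 0 -7.19 21.679 22.658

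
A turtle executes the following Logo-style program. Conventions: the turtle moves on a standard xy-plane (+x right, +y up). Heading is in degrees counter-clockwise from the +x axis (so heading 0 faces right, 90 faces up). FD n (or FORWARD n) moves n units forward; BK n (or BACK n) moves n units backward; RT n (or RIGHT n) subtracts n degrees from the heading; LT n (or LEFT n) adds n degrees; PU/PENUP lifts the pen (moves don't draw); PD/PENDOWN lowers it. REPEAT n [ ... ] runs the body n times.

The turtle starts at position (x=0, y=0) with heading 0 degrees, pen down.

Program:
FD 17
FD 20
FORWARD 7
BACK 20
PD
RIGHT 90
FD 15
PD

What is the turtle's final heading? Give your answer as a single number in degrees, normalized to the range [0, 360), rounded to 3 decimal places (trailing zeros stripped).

Answer: 270

Derivation:
Executing turtle program step by step:
Start: pos=(0,0), heading=0, pen down
FD 17: (0,0) -> (17,0) [heading=0, draw]
FD 20: (17,0) -> (37,0) [heading=0, draw]
FD 7: (37,0) -> (44,0) [heading=0, draw]
BK 20: (44,0) -> (24,0) [heading=0, draw]
PD: pen down
RT 90: heading 0 -> 270
FD 15: (24,0) -> (24,-15) [heading=270, draw]
PD: pen down
Final: pos=(24,-15), heading=270, 5 segment(s) drawn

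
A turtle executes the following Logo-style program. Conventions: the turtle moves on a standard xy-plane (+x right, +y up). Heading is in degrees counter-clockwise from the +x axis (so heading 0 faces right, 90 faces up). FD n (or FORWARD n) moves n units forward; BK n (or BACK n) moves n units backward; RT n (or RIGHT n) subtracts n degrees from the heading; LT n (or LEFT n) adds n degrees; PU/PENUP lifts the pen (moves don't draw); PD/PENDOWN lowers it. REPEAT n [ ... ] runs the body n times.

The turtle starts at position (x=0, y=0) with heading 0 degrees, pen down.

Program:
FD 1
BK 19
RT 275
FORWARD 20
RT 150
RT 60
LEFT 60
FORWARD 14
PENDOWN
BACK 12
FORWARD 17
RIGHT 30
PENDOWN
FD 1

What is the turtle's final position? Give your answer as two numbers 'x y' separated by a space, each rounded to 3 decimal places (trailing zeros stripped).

Executing turtle program step by step:
Start: pos=(0,0), heading=0, pen down
FD 1: (0,0) -> (1,0) [heading=0, draw]
BK 19: (1,0) -> (-18,0) [heading=0, draw]
RT 275: heading 0 -> 85
FD 20: (-18,0) -> (-16.257,19.924) [heading=85, draw]
RT 150: heading 85 -> 295
RT 60: heading 295 -> 235
LT 60: heading 235 -> 295
FD 14: (-16.257,19.924) -> (-10.34,7.236) [heading=295, draw]
PD: pen down
BK 12: (-10.34,7.236) -> (-15.412,18.111) [heading=295, draw]
FD 17: (-15.412,18.111) -> (-8.227,2.704) [heading=295, draw]
RT 30: heading 295 -> 265
PD: pen down
FD 1: (-8.227,2.704) -> (-8.314,1.708) [heading=265, draw]
Final: pos=(-8.314,1.708), heading=265, 7 segment(s) drawn

Answer: -8.314 1.708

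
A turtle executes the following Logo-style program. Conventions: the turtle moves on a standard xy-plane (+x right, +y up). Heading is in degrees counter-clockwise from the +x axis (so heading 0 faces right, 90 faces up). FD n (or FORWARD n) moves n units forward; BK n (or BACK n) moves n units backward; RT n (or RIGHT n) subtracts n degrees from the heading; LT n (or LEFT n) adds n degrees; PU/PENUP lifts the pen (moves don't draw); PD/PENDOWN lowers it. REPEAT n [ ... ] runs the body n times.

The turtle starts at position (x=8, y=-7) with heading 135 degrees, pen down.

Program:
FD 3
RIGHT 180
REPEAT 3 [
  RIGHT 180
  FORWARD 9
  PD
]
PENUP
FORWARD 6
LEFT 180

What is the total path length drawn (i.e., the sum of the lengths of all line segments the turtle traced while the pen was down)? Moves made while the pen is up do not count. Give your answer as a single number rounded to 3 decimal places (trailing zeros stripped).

Executing turtle program step by step:
Start: pos=(8,-7), heading=135, pen down
FD 3: (8,-7) -> (5.879,-4.879) [heading=135, draw]
RT 180: heading 135 -> 315
REPEAT 3 [
  -- iteration 1/3 --
  RT 180: heading 315 -> 135
  FD 9: (5.879,-4.879) -> (-0.485,1.485) [heading=135, draw]
  PD: pen down
  -- iteration 2/3 --
  RT 180: heading 135 -> 315
  FD 9: (-0.485,1.485) -> (5.879,-4.879) [heading=315, draw]
  PD: pen down
  -- iteration 3/3 --
  RT 180: heading 315 -> 135
  FD 9: (5.879,-4.879) -> (-0.485,1.485) [heading=135, draw]
  PD: pen down
]
PU: pen up
FD 6: (-0.485,1.485) -> (-4.728,5.728) [heading=135, move]
LT 180: heading 135 -> 315
Final: pos=(-4.728,5.728), heading=315, 4 segment(s) drawn

Segment lengths:
  seg 1: (8,-7) -> (5.879,-4.879), length = 3
  seg 2: (5.879,-4.879) -> (-0.485,1.485), length = 9
  seg 3: (-0.485,1.485) -> (5.879,-4.879), length = 9
  seg 4: (5.879,-4.879) -> (-0.485,1.485), length = 9
Total = 30

Answer: 30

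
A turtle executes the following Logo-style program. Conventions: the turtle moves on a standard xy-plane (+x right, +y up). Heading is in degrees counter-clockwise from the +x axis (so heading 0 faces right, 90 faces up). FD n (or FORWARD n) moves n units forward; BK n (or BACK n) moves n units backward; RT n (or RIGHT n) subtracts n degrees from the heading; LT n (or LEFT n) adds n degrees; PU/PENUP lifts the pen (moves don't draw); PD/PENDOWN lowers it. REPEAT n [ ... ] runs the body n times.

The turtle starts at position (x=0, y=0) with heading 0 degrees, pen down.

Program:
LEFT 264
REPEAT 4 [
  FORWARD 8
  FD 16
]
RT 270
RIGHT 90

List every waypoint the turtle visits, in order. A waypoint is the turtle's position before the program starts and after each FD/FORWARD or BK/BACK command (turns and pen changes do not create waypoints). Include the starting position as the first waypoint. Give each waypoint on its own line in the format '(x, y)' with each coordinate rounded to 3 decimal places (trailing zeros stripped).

Executing turtle program step by step:
Start: pos=(0,0), heading=0, pen down
LT 264: heading 0 -> 264
REPEAT 4 [
  -- iteration 1/4 --
  FD 8: (0,0) -> (-0.836,-7.956) [heading=264, draw]
  FD 16: (-0.836,-7.956) -> (-2.509,-23.869) [heading=264, draw]
  -- iteration 2/4 --
  FD 8: (-2.509,-23.869) -> (-3.345,-31.825) [heading=264, draw]
  FD 16: (-3.345,-31.825) -> (-5.017,-47.737) [heading=264, draw]
  -- iteration 3/4 --
  FD 8: (-5.017,-47.737) -> (-5.854,-55.693) [heading=264, draw]
  FD 16: (-5.854,-55.693) -> (-7.526,-71.606) [heading=264, draw]
  -- iteration 4/4 --
  FD 8: (-7.526,-71.606) -> (-8.362,-79.562) [heading=264, draw]
  FD 16: (-8.362,-79.562) -> (-10.035,-95.474) [heading=264, draw]
]
RT 270: heading 264 -> 354
RT 90: heading 354 -> 264
Final: pos=(-10.035,-95.474), heading=264, 8 segment(s) drawn
Waypoints (9 total):
(0, 0)
(-0.836, -7.956)
(-2.509, -23.869)
(-3.345, -31.825)
(-5.017, -47.737)
(-5.854, -55.693)
(-7.526, -71.606)
(-8.362, -79.562)
(-10.035, -95.474)

Answer: (0, 0)
(-0.836, -7.956)
(-2.509, -23.869)
(-3.345, -31.825)
(-5.017, -47.737)
(-5.854, -55.693)
(-7.526, -71.606)
(-8.362, -79.562)
(-10.035, -95.474)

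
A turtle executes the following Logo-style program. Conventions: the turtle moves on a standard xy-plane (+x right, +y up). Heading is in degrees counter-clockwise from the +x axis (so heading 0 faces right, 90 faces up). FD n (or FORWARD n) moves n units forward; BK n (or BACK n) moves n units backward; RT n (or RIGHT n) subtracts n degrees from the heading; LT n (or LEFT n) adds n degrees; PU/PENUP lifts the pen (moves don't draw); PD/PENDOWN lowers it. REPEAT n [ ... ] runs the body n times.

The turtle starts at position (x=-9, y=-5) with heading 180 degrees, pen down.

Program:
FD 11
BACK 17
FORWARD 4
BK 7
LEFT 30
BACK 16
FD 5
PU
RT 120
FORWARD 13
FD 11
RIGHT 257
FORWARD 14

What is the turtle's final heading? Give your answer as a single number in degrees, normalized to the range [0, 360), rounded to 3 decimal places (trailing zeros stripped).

Executing turtle program step by step:
Start: pos=(-9,-5), heading=180, pen down
FD 11: (-9,-5) -> (-20,-5) [heading=180, draw]
BK 17: (-20,-5) -> (-3,-5) [heading=180, draw]
FD 4: (-3,-5) -> (-7,-5) [heading=180, draw]
BK 7: (-7,-5) -> (0,-5) [heading=180, draw]
LT 30: heading 180 -> 210
BK 16: (0,-5) -> (13.856,3) [heading=210, draw]
FD 5: (13.856,3) -> (9.526,0.5) [heading=210, draw]
PU: pen up
RT 120: heading 210 -> 90
FD 13: (9.526,0.5) -> (9.526,13.5) [heading=90, move]
FD 11: (9.526,13.5) -> (9.526,24.5) [heading=90, move]
RT 257: heading 90 -> 193
FD 14: (9.526,24.5) -> (-4.115,21.351) [heading=193, move]
Final: pos=(-4.115,21.351), heading=193, 6 segment(s) drawn

Answer: 193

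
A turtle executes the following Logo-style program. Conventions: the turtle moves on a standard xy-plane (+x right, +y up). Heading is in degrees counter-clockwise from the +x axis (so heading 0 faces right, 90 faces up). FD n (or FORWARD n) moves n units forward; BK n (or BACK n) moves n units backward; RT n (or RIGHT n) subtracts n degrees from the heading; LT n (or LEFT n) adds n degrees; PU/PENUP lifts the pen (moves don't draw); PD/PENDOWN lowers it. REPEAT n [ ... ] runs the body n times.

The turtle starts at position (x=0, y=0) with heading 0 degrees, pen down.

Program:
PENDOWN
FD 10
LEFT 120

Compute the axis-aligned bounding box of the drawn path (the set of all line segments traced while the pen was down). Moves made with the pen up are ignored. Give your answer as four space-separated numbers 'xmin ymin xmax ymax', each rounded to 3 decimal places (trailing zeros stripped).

Answer: 0 0 10 0

Derivation:
Executing turtle program step by step:
Start: pos=(0,0), heading=0, pen down
PD: pen down
FD 10: (0,0) -> (10,0) [heading=0, draw]
LT 120: heading 0 -> 120
Final: pos=(10,0), heading=120, 1 segment(s) drawn

Segment endpoints: x in {0, 10}, y in {0}
xmin=0, ymin=0, xmax=10, ymax=0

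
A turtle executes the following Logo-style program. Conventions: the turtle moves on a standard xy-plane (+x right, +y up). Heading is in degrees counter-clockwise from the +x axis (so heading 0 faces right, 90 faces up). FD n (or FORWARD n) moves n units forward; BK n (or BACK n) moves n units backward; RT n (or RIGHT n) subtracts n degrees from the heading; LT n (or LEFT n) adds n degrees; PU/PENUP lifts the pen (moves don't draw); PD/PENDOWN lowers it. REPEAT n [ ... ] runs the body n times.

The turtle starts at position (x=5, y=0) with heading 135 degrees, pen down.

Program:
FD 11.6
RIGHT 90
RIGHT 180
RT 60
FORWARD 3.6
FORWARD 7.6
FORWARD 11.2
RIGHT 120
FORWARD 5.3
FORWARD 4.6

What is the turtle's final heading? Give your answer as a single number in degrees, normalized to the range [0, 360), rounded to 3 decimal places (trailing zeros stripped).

Answer: 45

Derivation:
Executing turtle program step by step:
Start: pos=(5,0), heading=135, pen down
FD 11.6: (5,0) -> (-3.202,8.202) [heading=135, draw]
RT 90: heading 135 -> 45
RT 180: heading 45 -> 225
RT 60: heading 225 -> 165
FD 3.6: (-3.202,8.202) -> (-6.68,9.134) [heading=165, draw]
FD 7.6: (-6.68,9.134) -> (-14.021,11.101) [heading=165, draw]
FD 11.2: (-14.021,11.101) -> (-24.839,14) [heading=165, draw]
RT 120: heading 165 -> 45
FD 5.3: (-24.839,14) -> (-21.092,17.748) [heading=45, draw]
FD 4.6: (-21.092,17.748) -> (-17.839,21) [heading=45, draw]
Final: pos=(-17.839,21), heading=45, 6 segment(s) drawn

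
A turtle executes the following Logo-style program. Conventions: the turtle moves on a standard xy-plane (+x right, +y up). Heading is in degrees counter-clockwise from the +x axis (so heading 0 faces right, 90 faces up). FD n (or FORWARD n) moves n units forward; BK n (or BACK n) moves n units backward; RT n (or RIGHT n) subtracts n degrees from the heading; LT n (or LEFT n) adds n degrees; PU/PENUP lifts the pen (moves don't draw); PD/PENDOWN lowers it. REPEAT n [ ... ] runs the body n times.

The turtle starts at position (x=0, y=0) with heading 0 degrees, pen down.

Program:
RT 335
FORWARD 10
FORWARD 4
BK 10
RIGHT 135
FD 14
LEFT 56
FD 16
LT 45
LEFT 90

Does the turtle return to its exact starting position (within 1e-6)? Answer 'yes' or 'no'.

Answer: no

Derivation:
Executing turtle program step by step:
Start: pos=(0,0), heading=0, pen down
RT 335: heading 0 -> 25
FD 10: (0,0) -> (9.063,4.226) [heading=25, draw]
FD 4: (9.063,4.226) -> (12.688,5.917) [heading=25, draw]
BK 10: (12.688,5.917) -> (3.625,1.69) [heading=25, draw]
RT 135: heading 25 -> 250
FD 14: (3.625,1.69) -> (-1.163,-11.465) [heading=250, draw]
LT 56: heading 250 -> 306
FD 16: (-1.163,-11.465) -> (8.242,-24.409) [heading=306, draw]
LT 45: heading 306 -> 351
LT 90: heading 351 -> 81
Final: pos=(8.242,-24.409), heading=81, 5 segment(s) drawn

Start position: (0, 0)
Final position: (8.242, -24.409)
Distance = 25.763; >= 1e-6 -> NOT closed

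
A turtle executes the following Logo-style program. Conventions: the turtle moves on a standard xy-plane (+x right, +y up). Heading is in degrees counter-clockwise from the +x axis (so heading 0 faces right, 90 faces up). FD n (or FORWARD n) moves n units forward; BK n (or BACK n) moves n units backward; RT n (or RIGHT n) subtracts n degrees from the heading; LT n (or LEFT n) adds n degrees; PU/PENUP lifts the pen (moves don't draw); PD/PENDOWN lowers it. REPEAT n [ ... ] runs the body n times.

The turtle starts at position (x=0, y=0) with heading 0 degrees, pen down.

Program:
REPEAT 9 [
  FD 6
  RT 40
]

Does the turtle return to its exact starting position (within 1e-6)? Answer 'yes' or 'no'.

Answer: yes

Derivation:
Executing turtle program step by step:
Start: pos=(0,0), heading=0, pen down
REPEAT 9 [
  -- iteration 1/9 --
  FD 6: (0,0) -> (6,0) [heading=0, draw]
  RT 40: heading 0 -> 320
  -- iteration 2/9 --
  FD 6: (6,0) -> (10.596,-3.857) [heading=320, draw]
  RT 40: heading 320 -> 280
  -- iteration 3/9 --
  FD 6: (10.596,-3.857) -> (11.638,-9.766) [heading=280, draw]
  RT 40: heading 280 -> 240
  -- iteration 4/9 --
  FD 6: (11.638,-9.766) -> (8.638,-14.962) [heading=240, draw]
  RT 40: heading 240 -> 200
  -- iteration 5/9 --
  FD 6: (8.638,-14.962) -> (3,-17.014) [heading=200, draw]
  RT 40: heading 200 -> 160
  -- iteration 6/9 --
  FD 6: (3,-17.014) -> (-2.638,-14.962) [heading=160, draw]
  RT 40: heading 160 -> 120
  -- iteration 7/9 --
  FD 6: (-2.638,-14.962) -> (-5.638,-9.766) [heading=120, draw]
  RT 40: heading 120 -> 80
  -- iteration 8/9 --
  FD 6: (-5.638,-9.766) -> (-4.596,-3.857) [heading=80, draw]
  RT 40: heading 80 -> 40
  -- iteration 9/9 --
  FD 6: (-4.596,-3.857) -> (0,0) [heading=40, draw]
  RT 40: heading 40 -> 0
]
Final: pos=(0,0), heading=0, 9 segment(s) drawn

Start position: (0, 0)
Final position: (0, 0)
Distance = 0; < 1e-6 -> CLOSED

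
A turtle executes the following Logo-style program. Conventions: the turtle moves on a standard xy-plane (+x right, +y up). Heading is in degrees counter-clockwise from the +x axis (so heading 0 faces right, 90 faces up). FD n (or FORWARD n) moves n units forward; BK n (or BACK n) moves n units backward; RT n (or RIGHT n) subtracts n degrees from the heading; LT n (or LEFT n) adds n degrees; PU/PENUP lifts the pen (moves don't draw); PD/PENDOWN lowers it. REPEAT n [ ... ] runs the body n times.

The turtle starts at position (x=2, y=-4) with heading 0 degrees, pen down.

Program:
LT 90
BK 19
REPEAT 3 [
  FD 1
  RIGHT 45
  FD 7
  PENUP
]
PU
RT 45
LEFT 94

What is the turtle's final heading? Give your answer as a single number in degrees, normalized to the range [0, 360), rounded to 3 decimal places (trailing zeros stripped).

Executing turtle program step by step:
Start: pos=(2,-4), heading=0, pen down
LT 90: heading 0 -> 90
BK 19: (2,-4) -> (2,-23) [heading=90, draw]
REPEAT 3 [
  -- iteration 1/3 --
  FD 1: (2,-23) -> (2,-22) [heading=90, draw]
  RT 45: heading 90 -> 45
  FD 7: (2,-22) -> (6.95,-17.05) [heading=45, draw]
  PU: pen up
  -- iteration 2/3 --
  FD 1: (6.95,-17.05) -> (7.657,-16.343) [heading=45, move]
  RT 45: heading 45 -> 0
  FD 7: (7.657,-16.343) -> (14.657,-16.343) [heading=0, move]
  PU: pen up
  -- iteration 3/3 --
  FD 1: (14.657,-16.343) -> (15.657,-16.343) [heading=0, move]
  RT 45: heading 0 -> 315
  FD 7: (15.657,-16.343) -> (20.607,-21.293) [heading=315, move]
  PU: pen up
]
PU: pen up
RT 45: heading 315 -> 270
LT 94: heading 270 -> 4
Final: pos=(20.607,-21.293), heading=4, 3 segment(s) drawn

Answer: 4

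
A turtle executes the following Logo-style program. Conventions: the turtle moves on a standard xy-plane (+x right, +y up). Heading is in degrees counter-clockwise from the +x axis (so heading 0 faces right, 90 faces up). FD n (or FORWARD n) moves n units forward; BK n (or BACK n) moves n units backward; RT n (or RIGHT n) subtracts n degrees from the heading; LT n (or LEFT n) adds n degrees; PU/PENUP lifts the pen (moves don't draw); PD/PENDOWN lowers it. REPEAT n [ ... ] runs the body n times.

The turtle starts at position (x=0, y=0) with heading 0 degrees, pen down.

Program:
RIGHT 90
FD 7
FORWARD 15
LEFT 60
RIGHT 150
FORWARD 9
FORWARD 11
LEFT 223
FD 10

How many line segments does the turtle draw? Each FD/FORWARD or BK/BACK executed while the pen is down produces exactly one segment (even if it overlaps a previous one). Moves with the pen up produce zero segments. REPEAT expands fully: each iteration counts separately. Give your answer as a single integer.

Executing turtle program step by step:
Start: pos=(0,0), heading=0, pen down
RT 90: heading 0 -> 270
FD 7: (0,0) -> (0,-7) [heading=270, draw]
FD 15: (0,-7) -> (0,-22) [heading=270, draw]
LT 60: heading 270 -> 330
RT 150: heading 330 -> 180
FD 9: (0,-22) -> (-9,-22) [heading=180, draw]
FD 11: (-9,-22) -> (-20,-22) [heading=180, draw]
LT 223: heading 180 -> 43
FD 10: (-20,-22) -> (-12.686,-15.18) [heading=43, draw]
Final: pos=(-12.686,-15.18), heading=43, 5 segment(s) drawn
Segments drawn: 5

Answer: 5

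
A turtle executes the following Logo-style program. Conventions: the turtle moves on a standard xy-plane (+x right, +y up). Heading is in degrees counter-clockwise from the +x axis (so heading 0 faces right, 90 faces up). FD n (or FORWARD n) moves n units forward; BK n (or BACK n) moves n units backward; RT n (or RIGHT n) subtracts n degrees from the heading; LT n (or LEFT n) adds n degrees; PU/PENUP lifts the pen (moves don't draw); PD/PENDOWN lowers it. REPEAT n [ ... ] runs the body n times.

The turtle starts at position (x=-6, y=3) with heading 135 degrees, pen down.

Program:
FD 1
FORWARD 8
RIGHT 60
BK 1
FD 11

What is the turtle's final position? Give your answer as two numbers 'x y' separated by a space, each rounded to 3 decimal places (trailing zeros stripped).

Executing turtle program step by step:
Start: pos=(-6,3), heading=135, pen down
FD 1: (-6,3) -> (-6.707,3.707) [heading=135, draw]
FD 8: (-6.707,3.707) -> (-12.364,9.364) [heading=135, draw]
RT 60: heading 135 -> 75
BK 1: (-12.364,9.364) -> (-12.623,8.398) [heading=75, draw]
FD 11: (-12.623,8.398) -> (-9.776,19.023) [heading=75, draw]
Final: pos=(-9.776,19.023), heading=75, 4 segment(s) drawn

Answer: -9.776 19.023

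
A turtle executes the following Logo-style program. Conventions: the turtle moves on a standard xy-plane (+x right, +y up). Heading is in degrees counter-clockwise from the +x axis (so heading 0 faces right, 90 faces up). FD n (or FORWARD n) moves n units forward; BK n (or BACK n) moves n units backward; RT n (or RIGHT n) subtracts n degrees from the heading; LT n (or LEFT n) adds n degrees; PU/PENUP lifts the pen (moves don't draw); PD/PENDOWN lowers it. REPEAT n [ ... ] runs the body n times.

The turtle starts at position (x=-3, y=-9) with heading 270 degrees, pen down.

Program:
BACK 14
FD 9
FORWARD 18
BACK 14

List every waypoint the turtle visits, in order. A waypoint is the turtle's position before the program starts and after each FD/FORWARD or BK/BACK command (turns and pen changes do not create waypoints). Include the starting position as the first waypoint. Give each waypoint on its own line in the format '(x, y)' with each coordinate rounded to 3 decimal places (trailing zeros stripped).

Answer: (-3, -9)
(-3, 5)
(-3, -4)
(-3, -22)
(-3, -8)

Derivation:
Executing turtle program step by step:
Start: pos=(-3,-9), heading=270, pen down
BK 14: (-3,-9) -> (-3,5) [heading=270, draw]
FD 9: (-3,5) -> (-3,-4) [heading=270, draw]
FD 18: (-3,-4) -> (-3,-22) [heading=270, draw]
BK 14: (-3,-22) -> (-3,-8) [heading=270, draw]
Final: pos=(-3,-8), heading=270, 4 segment(s) drawn
Waypoints (5 total):
(-3, -9)
(-3, 5)
(-3, -4)
(-3, -22)
(-3, -8)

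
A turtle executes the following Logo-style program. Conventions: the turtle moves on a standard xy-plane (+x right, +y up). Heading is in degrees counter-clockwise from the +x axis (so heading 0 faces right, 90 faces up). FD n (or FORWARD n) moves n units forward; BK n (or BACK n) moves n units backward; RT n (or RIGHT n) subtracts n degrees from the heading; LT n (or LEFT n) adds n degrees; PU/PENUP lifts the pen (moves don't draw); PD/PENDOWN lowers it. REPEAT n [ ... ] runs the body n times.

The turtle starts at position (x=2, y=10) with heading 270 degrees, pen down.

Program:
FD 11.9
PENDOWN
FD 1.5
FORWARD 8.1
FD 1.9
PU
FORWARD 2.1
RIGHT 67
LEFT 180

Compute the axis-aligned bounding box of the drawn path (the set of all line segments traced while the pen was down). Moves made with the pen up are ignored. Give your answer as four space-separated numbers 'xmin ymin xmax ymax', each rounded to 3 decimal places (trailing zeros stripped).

Answer: 2 -13.4 2 10

Derivation:
Executing turtle program step by step:
Start: pos=(2,10), heading=270, pen down
FD 11.9: (2,10) -> (2,-1.9) [heading=270, draw]
PD: pen down
FD 1.5: (2,-1.9) -> (2,-3.4) [heading=270, draw]
FD 8.1: (2,-3.4) -> (2,-11.5) [heading=270, draw]
FD 1.9: (2,-11.5) -> (2,-13.4) [heading=270, draw]
PU: pen up
FD 2.1: (2,-13.4) -> (2,-15.5) [heading=270, move]
RT 67: heading 270 -> 203
LT 180: heading 203 -> 23
Final: pos=(2,-15.5), heading=23, 4 segment(s) drawn

Segment endpoints: x in {2, 2, 2, 2, 2}, y in {-13.4, -11.5, -3.4, -1.9, 10}
xmin=2, ymin=-13.4, xmax=2, ymax=10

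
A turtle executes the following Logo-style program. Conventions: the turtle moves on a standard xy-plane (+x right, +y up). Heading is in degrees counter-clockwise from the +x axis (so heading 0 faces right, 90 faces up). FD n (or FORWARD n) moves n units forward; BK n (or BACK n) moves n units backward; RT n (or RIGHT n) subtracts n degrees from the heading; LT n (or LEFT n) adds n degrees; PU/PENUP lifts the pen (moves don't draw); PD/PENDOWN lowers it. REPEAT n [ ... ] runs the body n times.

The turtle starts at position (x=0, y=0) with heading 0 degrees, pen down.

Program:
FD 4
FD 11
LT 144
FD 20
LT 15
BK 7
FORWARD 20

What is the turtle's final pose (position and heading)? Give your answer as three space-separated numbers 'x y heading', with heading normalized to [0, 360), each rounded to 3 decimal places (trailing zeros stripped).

Executing turtle program step by step:
Start: pos=(0,0), heading=0, pen down
FD 4: (0,0) -> (4,0) [heading=0, draw]
FD 11: (4,0) -> (15,0) [heading=0, draw]
LT 144: heading 0 -> 144
FD 20: (15,0) -> (-1.18,11.756) [heading=144, draw]
LT 15: heading 144 -> 159
BK 7: (-1.18,11.756) -> (5.355,9.247) [heading=159, draw]
FD 20: (5.355,9.247) -> (-13.317,16.414) [heading=159, draw]
Final: pos=(-13.317,16.414), heading=159, 5 segment(s) drawn

Answer: -13.317 16.414 159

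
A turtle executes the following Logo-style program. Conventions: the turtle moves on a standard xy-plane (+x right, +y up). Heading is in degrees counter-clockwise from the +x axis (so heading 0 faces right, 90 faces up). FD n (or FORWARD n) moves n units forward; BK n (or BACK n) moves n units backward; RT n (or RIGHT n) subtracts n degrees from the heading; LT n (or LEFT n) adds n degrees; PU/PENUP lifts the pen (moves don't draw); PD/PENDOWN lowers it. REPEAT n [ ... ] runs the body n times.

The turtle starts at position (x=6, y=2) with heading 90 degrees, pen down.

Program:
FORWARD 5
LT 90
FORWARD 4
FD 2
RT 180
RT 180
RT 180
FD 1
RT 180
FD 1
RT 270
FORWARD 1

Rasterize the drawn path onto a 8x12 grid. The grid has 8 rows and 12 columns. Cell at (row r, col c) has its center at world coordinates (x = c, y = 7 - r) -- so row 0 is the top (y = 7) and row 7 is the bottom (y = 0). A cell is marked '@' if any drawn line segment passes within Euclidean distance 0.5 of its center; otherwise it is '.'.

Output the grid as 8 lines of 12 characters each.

Segment 0: (6,2) -> (6,7)
Segment 1: (6,7) -> (2,7)
Segment 2: (2,7) -> (0,7)
Segment 3: (0,7) -> (1,7)
Segment 4: (1,7) -> (0,7)
Segment 5: (0,7) -> (0,6)

Answer: @@@@@@@.....
@.....@.....
......@.....
......@.....
......@.....
......@.....
............
............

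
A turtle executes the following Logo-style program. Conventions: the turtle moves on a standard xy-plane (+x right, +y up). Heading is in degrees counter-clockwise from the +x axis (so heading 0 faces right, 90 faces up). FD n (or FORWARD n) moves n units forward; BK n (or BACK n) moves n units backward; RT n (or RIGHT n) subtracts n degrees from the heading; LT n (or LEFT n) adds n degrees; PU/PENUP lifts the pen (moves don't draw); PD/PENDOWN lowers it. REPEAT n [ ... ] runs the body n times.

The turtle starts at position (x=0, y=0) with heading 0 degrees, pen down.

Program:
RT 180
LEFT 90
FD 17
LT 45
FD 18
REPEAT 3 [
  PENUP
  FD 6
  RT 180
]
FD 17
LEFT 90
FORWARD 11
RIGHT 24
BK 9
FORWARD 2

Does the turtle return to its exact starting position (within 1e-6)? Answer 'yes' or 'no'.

Answer: no

Derivation:
Executing turtle program step by step:
Start: pos=(0,0), heading=0, pen down
RT 180: heading 0 -> 180
LT 90: heading 180 -> 270
FD 17: (0,0) -> (0,-17) [heading=270, draw]
LT 45: heading 270 -> 315
FD 18: (0,-17) -> (12.728,-29.728) [heading=315, draw]
REPEAT 3 [
  -- iteration 1/3 --
  PU: pen up
  FD 6: (12.728,-29.728) -> (16.971,-33.971) [heading=315, move]
  RT 180: heading 315 -> 135
  -- iteration 2/3 --
  PU: pen up
  FD 6: (16.971,-33.971) -> (12.728,-29.728) [heading=135, move]
  RT 180: heading 135 -> 315
  -- iteration 3/3 --
  PU: pen up
  FD 6: (12.728,-29.728) -> (16.971,-33.971) [heading=315, move]
  RT 180: heading 315 -> 135
]
FD 17: (16.971,-33.971) -> (4.95,-21.95) [heading=135, move]
LT 90: heading 135 -> 225
FD 11: (4.95,-21.95) -> (-2.828,-29.728) [heading=225, move]
RT 24: heading 225 -> 201
BK 9: (-2.828,-29.728) -> (5.574,-26.503) [heading=201, move]
FD 2: (5.574,-26.503) -> (3.707,-27.219) [heading=201, move]
Final: pos=(3.707,-27.219), heading=201, 2 segment(s) drawn

Start position: (0, 0)
Final position: (3.707, -27.219)
Distance = 27.471; >= 1e-6 -> NOT closed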